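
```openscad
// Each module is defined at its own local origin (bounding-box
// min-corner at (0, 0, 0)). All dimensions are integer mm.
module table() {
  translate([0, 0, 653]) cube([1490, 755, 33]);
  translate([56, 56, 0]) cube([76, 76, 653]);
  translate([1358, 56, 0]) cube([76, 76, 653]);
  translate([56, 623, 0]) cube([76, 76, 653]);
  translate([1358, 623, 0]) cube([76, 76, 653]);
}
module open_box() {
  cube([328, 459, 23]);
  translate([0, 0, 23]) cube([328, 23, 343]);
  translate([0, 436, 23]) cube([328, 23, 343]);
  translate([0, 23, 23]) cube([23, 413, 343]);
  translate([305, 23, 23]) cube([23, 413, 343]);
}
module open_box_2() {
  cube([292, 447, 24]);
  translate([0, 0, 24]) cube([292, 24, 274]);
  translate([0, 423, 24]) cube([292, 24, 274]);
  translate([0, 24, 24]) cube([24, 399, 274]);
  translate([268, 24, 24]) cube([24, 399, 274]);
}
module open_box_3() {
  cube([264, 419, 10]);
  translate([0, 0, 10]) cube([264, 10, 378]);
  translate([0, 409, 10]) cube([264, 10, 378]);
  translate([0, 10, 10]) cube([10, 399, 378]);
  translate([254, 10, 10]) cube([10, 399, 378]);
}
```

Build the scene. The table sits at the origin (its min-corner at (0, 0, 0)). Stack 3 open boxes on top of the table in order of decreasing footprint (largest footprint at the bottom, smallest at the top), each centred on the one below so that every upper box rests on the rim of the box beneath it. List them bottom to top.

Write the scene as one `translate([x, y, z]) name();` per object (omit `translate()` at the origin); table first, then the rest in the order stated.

table();
translate([581, 148, 686]) open_box();
translate([599, 154, 1052]) open_box_2();
translate([613, 168, 1350]) open_box_3();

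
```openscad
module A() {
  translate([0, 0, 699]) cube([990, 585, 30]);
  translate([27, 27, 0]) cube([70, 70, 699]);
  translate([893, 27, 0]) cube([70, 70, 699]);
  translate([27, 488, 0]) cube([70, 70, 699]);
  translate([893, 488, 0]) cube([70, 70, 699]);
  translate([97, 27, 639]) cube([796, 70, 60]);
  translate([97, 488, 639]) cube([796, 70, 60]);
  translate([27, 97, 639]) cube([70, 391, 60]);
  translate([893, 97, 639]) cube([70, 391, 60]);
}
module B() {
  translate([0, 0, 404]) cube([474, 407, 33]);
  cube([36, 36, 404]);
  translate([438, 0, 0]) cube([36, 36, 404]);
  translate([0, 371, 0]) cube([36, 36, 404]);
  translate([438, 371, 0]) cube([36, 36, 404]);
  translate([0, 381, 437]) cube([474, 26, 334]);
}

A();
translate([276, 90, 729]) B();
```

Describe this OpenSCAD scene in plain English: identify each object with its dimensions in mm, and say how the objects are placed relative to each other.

A is a table: top 990 mm (x) × 585 mm (y), 30 mm thick, upper face at z = 729 mm, on four 70×70 mm square legs, each inset 27 mm from the nearest pair of top edges, running from z = 0 to the bottom of the top. Four apron rails, 70 mm thick and 60 mm tall, run between adjacent legs with their top edges flush with the underside of the top and their outer faces flush with the legs' outer faces.

B is a chair: 474×407 mm seat, 33 mm thick, top at z = 437 mm, on four 36 mm square corner legs flush with the seat edges. A 26 mm thick backrest slab spans the full seat width, extending 334 mm above the seat top, its back face flush with the seat's +y edge.

The chair is on top of the table.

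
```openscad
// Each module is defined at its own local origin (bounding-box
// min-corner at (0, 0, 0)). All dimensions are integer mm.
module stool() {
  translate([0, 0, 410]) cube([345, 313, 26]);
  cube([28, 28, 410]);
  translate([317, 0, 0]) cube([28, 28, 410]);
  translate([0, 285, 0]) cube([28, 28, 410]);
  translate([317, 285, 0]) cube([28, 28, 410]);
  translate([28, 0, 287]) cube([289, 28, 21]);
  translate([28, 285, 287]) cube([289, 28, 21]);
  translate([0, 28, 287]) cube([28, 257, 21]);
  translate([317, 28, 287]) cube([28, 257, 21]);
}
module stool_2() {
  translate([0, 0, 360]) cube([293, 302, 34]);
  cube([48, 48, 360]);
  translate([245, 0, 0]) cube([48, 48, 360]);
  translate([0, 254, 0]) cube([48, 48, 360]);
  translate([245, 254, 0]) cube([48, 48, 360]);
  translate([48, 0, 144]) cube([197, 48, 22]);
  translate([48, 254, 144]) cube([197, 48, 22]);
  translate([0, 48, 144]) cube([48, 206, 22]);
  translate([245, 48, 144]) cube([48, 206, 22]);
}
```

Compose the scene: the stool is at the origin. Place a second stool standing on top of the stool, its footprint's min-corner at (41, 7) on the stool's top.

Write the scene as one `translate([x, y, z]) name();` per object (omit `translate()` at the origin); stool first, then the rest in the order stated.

stool();
translate([41, 7, 436]) stool_2();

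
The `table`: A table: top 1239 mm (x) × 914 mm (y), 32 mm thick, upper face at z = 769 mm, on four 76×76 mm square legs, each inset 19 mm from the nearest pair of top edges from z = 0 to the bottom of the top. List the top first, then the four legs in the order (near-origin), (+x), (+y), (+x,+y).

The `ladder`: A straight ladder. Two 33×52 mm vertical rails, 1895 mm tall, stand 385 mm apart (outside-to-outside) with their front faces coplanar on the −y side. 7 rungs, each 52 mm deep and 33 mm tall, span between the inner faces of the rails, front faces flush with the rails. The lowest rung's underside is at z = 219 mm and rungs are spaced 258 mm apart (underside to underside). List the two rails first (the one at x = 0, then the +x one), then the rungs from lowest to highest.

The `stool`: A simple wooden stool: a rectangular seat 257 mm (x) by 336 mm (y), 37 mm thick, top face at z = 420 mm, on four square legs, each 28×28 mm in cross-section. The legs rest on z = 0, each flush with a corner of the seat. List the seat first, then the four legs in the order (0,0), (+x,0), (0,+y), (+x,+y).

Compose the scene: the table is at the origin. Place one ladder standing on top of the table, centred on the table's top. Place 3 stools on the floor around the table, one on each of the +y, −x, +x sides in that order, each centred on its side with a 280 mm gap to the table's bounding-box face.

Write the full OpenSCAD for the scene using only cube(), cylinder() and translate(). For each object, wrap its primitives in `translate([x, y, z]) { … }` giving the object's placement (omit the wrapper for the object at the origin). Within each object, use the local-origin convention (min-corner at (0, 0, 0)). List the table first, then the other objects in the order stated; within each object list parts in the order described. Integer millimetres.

translate([0, 0, 737]) cube([1239, 914, 32]);
translate([19, 19, 0]) cube([76, 76, 737]);
translate([1144, 19, 0]) cube([76, 76, 737]);
translate([19, 819, 0]) cube([76, 76, 737]);
translate([1144, 819, 0]) cube([76, 76, 737]);
translate([427, 431, 769]) {
  cube([33, 52, 1895]);
  translate([352, 0, 0]) cube([33, 52, 1895]);
  translate([33, 0, 219]) cube([319, 52, 33]);
  translate([33, 0, 477]) cube([319, 52, 33]);
  translate([33, 0, 735]) cube([319, 52, 33]);
  translate([33, 0, 993]) cube([319, 52, 33]);
  translate([33, 0, 1251]) cube([319, 52, 33]);
  translate([33, 0, 1509]) cube([319, 52, 33]);
  translate([33, 0, 1767]) cube([319, 52, 33]);
}
translate([491, 1194, 0]) {
  translate([0, 0, 383]) cube([257, 336, 37]);
  cube([28, 28, 383]);
  translate([229, 0, 0]) cube([28, 28, 383]);
  translate([0, 308, 0]) cube([28, 28, 383]);
  translate([229, 308, 0]) cube([28, 28, 383]);
}
translate([-537, 289, 0]) {
  translate([0, 0, 383]) cube([257, 336, 37]);
  cube([28, 28, 383]);
  translate([229, 0, 0]) cube([28, 28, 383]);
  translate([0, 308, 0]) cube([28, 28, 383]);
  translate([229, 308, 0]) cube([28, 28, 383]);
}
translate([1519, 289, 0]) {
  translate([0, 0, 383]) cube([257, 336, 37]);
  cube([28, 28, 383]);
  translate([229, 0, 0]) cube([28, 28, 383]);
  translate([0, 308, 0]) cube([28, 28, 383]);
  translate([229, 308, 0]) cube([28, 28, 383]);
}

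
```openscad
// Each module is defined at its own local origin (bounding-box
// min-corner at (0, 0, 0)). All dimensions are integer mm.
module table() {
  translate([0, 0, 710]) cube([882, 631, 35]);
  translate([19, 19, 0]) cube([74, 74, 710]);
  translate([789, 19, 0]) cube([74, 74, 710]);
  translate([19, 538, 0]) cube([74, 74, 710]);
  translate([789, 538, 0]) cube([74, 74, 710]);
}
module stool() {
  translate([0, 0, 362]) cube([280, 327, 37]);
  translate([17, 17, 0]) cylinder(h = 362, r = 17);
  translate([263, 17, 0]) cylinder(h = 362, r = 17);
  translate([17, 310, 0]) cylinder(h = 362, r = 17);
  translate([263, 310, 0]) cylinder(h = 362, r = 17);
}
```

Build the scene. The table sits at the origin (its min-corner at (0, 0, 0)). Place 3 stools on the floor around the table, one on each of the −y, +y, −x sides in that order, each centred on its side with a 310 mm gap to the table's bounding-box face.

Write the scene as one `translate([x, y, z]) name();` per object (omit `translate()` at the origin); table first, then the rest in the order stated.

table();
translate([301, -637, 0]) stool();
translate([301, 941, 0]) stool();
translate([-590, 152, 0]) stool();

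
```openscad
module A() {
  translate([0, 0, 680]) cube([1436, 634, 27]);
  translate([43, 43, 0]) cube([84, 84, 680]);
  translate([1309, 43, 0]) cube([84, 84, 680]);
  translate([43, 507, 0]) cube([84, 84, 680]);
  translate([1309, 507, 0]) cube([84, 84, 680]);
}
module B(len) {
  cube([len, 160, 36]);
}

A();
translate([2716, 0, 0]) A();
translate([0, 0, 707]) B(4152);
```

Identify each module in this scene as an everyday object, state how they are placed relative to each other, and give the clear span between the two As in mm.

A is a table. B is a beam. A beam spans the tops of two tables. The clear span between the two tables is 1280 mm.

Second table starts at x = 2716; first ends at x = 1436; clear span = 2716 − 1436 = 1280 mm.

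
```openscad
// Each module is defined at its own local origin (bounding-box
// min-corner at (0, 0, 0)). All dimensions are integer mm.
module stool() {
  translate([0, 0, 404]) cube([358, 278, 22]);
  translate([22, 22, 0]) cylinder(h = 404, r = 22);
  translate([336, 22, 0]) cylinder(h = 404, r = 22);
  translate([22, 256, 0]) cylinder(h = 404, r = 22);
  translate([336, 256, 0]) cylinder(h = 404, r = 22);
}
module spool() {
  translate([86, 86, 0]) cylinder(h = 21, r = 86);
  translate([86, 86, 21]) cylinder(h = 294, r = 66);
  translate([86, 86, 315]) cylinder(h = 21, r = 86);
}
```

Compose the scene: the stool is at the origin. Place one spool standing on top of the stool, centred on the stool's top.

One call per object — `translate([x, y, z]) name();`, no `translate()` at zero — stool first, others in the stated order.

stool();
translate([93, 53, 426]) spool();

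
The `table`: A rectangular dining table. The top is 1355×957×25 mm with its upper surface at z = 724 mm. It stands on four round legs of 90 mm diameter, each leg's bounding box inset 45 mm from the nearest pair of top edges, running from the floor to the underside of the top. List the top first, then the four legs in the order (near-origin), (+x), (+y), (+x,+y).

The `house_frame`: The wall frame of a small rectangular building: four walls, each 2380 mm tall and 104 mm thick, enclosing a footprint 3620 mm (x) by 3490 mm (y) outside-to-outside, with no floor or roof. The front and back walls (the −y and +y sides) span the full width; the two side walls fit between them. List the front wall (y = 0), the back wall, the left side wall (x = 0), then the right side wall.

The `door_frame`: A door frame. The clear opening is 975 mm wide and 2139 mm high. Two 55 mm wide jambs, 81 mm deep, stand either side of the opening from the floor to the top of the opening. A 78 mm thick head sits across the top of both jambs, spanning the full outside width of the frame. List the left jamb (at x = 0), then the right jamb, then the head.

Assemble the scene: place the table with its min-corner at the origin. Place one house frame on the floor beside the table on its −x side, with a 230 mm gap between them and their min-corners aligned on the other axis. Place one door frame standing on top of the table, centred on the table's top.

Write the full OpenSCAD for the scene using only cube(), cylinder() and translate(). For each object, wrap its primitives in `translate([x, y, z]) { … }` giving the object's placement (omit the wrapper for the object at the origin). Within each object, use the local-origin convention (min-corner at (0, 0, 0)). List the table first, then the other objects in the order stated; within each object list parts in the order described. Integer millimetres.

translate([0, 0, 699]) cube([1355, 957, 25]);
translate([90, 90, 0]) cylinder(h = 699, r = 45);
translate([1265, 90, 0]) cylinder(h = 699, r = 45);
translate([90, 867, 0]) cylinder(h = 699, r = 45);
translate([1265, 867, 0]) cylinder(h = 699, r = 45);
translate([-3850, 0, 0]) {
  cube([3620, 104, 2380]);
  translate([0, 3386, 0]) cube([3620, 104, 2380]);
  translate([0, 104, 0]) cube([104, 3282, 2380]);
  translate([3516, 104, 0]) cube([104, 3282, 2380]);
}
translate([135, 438, 724]) {
  cube([55, 81, 2139]);
  translate([1030, 0, 0]) cube([55, 81, 2139]);
  translate([0, 0, 2139]) cube([1085, 81, 78]);
}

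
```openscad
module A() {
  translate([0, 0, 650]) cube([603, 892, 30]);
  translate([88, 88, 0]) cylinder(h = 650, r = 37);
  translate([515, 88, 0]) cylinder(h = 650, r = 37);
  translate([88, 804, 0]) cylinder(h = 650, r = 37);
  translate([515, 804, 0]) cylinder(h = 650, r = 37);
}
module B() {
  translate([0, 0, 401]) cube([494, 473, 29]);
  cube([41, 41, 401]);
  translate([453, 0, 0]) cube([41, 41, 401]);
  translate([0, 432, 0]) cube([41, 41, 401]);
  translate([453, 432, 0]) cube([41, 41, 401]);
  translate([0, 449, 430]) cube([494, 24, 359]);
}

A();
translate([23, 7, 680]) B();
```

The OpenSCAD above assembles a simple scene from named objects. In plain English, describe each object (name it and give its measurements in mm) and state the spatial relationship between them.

A is a table: top 603 mm (x) × 892 mm (y), 30 mm thick, upper face at z = 680 mm, on four round legs of 74 mm diameter, each leg's bounding box inset 51 mm from the nearest pair of top edges, running from z = 0 to the bottom of the top.

B is a chair: 494×473 mm seat, 29 mm thick, top at z = 430 mm, on four 41 mm square corner legs flush with the seat edges. A 24 mm thick backrest slab spans the full seat width, extending 359 mm above the seat top, its back face flush with the seat's +y edge.

The chair is on top of the table.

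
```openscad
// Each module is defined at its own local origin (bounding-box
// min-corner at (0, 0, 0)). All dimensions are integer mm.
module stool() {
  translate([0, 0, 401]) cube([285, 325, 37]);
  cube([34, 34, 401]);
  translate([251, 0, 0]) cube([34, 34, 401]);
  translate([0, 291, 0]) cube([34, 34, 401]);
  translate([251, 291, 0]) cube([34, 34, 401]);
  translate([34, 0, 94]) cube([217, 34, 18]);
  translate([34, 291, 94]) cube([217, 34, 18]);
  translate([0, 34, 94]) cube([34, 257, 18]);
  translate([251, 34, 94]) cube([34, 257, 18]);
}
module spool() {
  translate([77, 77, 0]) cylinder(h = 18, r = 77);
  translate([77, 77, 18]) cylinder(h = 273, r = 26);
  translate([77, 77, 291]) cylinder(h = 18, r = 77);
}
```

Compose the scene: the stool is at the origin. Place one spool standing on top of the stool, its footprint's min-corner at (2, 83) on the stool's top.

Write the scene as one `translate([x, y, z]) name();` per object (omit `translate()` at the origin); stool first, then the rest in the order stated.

stool();
translate([2, 83, 438]) spool();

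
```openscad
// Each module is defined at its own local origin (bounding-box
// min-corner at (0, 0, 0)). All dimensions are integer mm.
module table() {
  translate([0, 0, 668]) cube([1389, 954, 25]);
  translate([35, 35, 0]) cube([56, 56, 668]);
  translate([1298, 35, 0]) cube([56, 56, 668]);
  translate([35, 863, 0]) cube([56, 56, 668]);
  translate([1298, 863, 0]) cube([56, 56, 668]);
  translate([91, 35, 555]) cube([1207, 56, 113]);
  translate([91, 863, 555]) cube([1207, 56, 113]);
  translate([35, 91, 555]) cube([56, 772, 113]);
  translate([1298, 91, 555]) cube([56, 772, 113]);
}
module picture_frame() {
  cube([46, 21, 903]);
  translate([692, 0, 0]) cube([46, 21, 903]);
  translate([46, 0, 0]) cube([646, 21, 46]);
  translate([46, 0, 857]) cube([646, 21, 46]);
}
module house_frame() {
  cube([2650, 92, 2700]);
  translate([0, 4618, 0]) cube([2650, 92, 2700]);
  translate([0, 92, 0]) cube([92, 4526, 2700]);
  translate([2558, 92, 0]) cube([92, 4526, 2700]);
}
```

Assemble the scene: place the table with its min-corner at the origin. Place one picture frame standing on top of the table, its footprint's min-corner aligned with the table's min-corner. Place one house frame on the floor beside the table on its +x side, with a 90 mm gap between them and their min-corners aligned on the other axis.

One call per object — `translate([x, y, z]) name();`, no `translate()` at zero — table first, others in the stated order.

table();
translate([0, 0, 693]) picture_frame();
translate([1479, 0, 0]) house_frame();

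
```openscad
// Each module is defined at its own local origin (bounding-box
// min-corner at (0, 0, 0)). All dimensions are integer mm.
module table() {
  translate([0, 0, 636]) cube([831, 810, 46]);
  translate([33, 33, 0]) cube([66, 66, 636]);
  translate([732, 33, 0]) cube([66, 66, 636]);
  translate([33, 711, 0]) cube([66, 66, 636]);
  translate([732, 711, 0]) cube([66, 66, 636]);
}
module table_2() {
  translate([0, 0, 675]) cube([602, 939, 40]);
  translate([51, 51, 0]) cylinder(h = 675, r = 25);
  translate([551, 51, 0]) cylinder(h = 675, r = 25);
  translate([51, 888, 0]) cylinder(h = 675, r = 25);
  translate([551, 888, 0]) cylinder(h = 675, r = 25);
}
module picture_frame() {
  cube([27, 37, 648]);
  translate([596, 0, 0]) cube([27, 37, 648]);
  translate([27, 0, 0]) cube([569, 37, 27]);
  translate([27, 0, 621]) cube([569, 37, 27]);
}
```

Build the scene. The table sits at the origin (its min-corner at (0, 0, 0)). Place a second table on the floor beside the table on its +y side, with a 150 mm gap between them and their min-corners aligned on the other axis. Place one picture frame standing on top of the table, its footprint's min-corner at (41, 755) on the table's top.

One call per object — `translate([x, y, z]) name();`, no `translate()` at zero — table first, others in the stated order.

table();
translate([0, 960, 0]) table_2();
translate([41, 755, 682]) picture_frame();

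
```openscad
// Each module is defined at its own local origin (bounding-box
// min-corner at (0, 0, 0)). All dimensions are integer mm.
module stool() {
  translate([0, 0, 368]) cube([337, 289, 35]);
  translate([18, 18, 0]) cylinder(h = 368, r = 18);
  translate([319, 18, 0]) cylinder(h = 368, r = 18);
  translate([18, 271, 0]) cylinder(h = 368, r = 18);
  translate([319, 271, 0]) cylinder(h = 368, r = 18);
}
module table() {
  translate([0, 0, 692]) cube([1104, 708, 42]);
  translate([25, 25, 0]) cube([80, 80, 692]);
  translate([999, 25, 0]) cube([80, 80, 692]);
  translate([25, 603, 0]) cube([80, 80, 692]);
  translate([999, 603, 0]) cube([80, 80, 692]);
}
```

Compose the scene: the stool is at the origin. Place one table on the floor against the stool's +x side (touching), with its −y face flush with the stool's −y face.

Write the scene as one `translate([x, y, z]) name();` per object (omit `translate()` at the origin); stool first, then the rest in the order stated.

stool();
translate([337, 0, 0]) table();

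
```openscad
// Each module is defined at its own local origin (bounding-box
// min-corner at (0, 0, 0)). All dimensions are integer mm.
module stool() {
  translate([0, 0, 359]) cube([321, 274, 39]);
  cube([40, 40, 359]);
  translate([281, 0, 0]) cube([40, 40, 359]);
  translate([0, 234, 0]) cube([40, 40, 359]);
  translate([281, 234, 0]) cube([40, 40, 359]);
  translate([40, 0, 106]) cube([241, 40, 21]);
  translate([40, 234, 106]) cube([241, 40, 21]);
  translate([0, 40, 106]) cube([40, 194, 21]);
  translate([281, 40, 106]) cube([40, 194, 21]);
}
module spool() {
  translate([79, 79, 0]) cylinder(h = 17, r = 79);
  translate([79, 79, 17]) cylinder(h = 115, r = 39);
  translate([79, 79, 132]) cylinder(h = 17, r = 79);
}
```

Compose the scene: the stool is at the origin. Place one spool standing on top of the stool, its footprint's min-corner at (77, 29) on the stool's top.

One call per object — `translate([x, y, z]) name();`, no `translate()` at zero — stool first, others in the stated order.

stool();
translate([77, 29, 398]) spool();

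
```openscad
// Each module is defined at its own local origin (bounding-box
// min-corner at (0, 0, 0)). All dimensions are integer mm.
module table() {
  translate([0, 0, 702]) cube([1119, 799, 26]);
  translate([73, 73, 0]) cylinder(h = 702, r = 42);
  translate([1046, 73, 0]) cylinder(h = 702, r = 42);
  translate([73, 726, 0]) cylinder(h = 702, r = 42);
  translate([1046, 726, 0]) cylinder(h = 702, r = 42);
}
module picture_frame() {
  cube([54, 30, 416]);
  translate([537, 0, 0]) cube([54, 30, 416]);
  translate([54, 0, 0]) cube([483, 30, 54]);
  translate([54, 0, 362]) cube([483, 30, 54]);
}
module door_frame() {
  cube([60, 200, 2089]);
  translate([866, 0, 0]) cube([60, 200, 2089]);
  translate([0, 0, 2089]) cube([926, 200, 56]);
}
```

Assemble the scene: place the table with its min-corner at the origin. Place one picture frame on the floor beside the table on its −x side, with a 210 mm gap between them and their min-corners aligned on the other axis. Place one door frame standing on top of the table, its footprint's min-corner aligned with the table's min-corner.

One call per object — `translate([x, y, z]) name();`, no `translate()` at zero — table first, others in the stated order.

table();
translate([-801, 0, 0]) picture_frame();
translate([0, 0, 728]) door_frame();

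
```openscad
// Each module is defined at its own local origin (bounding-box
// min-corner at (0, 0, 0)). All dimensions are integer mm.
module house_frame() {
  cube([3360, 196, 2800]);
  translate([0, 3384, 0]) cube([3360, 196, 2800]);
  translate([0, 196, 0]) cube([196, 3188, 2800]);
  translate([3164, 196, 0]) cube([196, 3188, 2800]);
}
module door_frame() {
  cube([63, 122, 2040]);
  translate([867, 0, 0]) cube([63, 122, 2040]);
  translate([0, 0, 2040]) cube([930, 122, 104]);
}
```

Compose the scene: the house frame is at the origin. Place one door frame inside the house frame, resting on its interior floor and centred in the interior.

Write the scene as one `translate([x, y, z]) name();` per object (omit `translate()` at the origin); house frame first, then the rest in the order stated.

house_frame();
translate([1215, 1729, 0]) door_frame();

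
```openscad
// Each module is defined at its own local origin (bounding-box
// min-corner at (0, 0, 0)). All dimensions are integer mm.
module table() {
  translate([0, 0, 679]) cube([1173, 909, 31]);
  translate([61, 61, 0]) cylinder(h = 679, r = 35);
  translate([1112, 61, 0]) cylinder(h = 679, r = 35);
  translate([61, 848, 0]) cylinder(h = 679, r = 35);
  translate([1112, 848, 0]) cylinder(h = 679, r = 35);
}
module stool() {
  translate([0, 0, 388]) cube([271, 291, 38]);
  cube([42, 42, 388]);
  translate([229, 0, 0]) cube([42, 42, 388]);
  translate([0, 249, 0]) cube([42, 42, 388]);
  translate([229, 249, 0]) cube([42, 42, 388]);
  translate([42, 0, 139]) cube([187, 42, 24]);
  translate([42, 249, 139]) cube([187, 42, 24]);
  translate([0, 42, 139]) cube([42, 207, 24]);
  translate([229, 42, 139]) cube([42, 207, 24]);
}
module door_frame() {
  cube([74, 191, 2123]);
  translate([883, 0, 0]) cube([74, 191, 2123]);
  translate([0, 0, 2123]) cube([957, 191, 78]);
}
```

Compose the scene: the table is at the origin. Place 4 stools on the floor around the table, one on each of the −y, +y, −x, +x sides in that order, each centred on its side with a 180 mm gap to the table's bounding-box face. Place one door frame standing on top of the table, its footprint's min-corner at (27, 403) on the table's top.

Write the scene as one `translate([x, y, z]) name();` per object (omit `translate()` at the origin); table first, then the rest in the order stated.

table();
translate([451, -471, 0]) stool();
translate([451, 1089, 0]) stool();
translate([-451, 309, 0]) stool();
translate([1353, 309, 0]) stool();
translate([27, 403, 710]) door_frame();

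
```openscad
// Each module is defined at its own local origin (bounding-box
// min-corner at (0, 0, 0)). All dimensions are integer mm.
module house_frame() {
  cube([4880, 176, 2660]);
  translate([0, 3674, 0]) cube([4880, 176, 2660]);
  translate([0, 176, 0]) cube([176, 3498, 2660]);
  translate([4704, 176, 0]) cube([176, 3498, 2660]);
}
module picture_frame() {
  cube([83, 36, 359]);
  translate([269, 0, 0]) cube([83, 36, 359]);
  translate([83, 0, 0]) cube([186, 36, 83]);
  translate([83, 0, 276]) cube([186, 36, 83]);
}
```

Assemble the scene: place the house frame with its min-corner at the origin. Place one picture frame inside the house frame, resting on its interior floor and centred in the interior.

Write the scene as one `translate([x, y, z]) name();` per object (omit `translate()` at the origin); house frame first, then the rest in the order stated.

house_frame();
translate([2264, 1907, 0]) picture_frame();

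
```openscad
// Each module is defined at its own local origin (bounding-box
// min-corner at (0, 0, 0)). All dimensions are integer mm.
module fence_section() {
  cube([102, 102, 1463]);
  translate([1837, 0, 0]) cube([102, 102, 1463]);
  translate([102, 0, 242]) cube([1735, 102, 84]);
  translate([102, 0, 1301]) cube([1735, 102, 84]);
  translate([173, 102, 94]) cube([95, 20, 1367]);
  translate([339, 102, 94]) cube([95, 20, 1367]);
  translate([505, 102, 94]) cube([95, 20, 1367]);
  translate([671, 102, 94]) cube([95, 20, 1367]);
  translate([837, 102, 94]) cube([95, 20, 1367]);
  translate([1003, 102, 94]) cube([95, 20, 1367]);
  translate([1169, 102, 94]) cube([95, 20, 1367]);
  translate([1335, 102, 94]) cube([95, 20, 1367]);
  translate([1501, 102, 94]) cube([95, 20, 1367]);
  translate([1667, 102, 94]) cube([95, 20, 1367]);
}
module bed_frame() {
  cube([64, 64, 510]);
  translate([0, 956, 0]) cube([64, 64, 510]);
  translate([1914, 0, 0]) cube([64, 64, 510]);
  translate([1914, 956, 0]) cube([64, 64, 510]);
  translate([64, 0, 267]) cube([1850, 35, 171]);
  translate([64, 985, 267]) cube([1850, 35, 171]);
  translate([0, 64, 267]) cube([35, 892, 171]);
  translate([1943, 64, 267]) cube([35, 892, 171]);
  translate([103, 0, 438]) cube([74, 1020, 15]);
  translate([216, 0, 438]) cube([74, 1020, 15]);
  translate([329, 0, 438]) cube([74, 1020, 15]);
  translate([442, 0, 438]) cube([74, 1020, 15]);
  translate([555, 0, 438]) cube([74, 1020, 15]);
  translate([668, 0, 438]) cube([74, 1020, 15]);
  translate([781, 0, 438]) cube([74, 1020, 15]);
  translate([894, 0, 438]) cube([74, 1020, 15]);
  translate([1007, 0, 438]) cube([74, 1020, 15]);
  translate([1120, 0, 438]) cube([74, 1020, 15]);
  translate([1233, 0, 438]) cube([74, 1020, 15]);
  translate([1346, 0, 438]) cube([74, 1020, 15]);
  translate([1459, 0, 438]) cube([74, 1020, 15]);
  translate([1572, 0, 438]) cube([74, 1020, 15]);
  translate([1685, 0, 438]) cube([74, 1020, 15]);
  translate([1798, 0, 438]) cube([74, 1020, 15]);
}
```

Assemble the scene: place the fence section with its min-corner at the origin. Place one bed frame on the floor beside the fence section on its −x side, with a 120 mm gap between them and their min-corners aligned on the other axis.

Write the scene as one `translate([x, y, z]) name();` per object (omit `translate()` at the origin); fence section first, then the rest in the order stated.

fence_section();
translate([-2098, 0, 0]) bed_frame();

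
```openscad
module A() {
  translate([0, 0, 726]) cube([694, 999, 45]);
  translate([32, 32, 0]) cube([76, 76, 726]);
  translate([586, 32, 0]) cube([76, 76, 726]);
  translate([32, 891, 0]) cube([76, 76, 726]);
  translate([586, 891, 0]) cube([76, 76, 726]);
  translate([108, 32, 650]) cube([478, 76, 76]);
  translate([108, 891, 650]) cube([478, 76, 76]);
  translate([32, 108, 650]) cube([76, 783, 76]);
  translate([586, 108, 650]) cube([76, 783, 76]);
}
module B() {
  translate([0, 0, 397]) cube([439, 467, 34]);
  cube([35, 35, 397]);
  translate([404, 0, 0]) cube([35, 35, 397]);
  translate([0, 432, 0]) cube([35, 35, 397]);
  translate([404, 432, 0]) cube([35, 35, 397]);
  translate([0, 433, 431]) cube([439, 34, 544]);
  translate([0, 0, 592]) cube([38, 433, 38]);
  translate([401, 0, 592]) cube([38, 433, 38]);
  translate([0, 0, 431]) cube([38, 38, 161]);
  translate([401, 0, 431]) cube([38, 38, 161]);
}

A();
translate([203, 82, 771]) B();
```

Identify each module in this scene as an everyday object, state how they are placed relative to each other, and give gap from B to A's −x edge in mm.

A is a table. B is a chair. The chair is on top of the table. The gap from the chair to the table's −x edge is 203 mm.

The chair's min-x is at 203; the table's min-x is 0; gap = 203 mm.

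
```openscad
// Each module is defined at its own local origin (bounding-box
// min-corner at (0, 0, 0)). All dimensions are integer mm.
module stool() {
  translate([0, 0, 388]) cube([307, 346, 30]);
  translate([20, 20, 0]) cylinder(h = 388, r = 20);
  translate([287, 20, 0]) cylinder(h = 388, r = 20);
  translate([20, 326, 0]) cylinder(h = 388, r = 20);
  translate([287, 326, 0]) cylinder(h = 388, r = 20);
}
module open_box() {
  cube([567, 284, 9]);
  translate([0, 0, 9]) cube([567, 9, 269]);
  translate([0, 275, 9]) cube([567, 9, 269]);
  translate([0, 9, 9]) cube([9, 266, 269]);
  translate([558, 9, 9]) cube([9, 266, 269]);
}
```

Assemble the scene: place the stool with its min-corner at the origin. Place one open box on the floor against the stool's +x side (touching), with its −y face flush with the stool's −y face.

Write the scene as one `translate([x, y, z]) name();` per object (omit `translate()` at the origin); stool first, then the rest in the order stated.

stool();
translate([307, 0, 0]) open_box();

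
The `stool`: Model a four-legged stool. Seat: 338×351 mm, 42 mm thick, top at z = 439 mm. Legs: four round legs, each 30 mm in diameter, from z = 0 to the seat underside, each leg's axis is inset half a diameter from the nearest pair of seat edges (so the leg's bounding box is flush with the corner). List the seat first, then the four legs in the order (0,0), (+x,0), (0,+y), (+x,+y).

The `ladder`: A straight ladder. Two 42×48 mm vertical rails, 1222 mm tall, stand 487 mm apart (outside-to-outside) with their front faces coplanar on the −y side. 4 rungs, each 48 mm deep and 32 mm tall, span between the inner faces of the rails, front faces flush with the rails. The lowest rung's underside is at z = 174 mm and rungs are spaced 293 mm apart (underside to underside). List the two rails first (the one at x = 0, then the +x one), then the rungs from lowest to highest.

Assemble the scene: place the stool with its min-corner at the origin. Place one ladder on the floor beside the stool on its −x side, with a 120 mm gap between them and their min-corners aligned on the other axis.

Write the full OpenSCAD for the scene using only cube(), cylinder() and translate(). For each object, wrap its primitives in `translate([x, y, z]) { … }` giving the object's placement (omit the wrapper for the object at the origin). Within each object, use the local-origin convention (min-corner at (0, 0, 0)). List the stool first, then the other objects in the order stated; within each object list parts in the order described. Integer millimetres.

translate([0, 0, 397]) cube([338, 351, 42]);
translate([15, 15, 0]) cylinder(h = 397, r = 15);
translate([323, 15, 0]) cylinder(h = 397, r = 15);
translate([15, 336, 0]) cylinder(h = 397, r = 15);
translate([323, 336, 0]) cylinder(h = 397, r = 15);
translate([-607, 0, 0]) {
  cube([42, 48, 1222]);
  translate([445, 0, 0]) cube([42, 48, 1222]);
  translate([42, 0, 174]) cube([403, 48, 32]);
  translate([42, 0, 467]) cube([403, 48, 32]);
  translate([42, 0, 760]) cube([403, 48, 32]);
  translate([42, 0, 1053]) cube([403, 48, 32]);
}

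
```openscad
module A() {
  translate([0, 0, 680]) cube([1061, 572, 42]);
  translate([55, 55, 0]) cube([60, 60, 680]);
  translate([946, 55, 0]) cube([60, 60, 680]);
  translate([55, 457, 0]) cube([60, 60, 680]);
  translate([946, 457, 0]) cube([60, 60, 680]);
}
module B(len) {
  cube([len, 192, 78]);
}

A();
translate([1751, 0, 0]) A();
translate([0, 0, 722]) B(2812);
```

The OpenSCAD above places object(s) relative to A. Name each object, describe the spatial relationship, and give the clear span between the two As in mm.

A is a table. B is a beam. A beam spans the tops of two tables. The clear span between the two tables is 690 mm.

Second table starts at x = 1751; first ends at x = 1061; clear span = 1751 − 1061 = 690 mm.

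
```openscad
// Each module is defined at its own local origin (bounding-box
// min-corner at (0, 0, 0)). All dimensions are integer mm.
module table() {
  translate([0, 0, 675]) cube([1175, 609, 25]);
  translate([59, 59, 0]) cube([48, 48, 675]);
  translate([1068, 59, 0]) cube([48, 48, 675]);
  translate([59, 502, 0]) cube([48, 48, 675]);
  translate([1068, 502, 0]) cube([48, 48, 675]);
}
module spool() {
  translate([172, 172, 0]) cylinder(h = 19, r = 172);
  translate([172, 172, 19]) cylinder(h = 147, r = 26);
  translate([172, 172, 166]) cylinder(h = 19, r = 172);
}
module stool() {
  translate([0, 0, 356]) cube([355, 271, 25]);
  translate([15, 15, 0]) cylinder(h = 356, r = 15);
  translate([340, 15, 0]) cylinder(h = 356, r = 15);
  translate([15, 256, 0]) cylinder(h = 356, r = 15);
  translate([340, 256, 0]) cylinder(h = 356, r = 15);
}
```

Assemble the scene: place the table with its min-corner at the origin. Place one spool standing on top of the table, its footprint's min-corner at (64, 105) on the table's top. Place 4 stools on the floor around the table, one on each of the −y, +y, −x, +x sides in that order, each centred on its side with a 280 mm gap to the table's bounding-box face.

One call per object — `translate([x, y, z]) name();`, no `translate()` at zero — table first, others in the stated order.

table();
translate([64, 105, 700]) spool();
translate([410, -551, 0]) stool();
translate([410, 889, 0]) stool();
translate([-635, 169, 0]) stool();
translate([1455, 169, 0]) stool();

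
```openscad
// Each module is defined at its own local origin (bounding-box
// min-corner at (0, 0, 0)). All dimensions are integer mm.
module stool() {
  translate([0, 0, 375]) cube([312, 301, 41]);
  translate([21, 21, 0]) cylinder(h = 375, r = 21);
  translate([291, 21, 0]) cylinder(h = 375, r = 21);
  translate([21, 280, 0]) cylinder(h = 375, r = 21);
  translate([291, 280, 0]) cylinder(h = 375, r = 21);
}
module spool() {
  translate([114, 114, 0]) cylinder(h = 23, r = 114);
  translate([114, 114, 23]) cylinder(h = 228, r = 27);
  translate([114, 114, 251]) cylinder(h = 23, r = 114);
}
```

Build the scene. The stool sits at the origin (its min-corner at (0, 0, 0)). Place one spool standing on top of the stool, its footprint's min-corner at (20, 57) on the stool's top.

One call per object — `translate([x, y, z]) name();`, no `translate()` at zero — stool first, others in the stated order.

stool();
translate([20, 57, 416]) spool();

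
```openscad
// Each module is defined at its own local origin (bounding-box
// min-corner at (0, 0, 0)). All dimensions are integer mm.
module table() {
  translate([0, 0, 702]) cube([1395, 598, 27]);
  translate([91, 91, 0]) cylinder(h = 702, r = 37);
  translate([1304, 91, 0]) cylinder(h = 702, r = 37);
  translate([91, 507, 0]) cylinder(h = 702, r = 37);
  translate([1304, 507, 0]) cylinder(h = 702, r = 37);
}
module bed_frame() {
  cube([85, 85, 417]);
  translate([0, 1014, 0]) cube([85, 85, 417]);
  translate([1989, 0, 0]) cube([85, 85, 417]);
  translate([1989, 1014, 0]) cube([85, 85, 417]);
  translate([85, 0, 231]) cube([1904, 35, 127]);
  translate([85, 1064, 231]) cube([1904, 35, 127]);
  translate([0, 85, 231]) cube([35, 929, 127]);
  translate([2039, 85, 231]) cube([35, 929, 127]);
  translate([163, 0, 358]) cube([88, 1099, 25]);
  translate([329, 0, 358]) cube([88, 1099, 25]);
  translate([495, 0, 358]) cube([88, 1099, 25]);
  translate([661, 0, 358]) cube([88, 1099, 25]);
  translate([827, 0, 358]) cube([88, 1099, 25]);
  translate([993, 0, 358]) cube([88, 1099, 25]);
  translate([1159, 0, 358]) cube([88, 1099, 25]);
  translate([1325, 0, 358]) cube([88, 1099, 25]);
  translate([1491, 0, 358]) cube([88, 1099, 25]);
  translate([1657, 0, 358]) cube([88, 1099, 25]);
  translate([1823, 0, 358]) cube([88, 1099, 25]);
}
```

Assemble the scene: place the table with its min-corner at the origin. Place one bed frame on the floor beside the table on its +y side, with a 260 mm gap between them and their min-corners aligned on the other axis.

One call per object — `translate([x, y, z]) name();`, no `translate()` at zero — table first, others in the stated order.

table();
translate([0, 858, 0]) bed_frame();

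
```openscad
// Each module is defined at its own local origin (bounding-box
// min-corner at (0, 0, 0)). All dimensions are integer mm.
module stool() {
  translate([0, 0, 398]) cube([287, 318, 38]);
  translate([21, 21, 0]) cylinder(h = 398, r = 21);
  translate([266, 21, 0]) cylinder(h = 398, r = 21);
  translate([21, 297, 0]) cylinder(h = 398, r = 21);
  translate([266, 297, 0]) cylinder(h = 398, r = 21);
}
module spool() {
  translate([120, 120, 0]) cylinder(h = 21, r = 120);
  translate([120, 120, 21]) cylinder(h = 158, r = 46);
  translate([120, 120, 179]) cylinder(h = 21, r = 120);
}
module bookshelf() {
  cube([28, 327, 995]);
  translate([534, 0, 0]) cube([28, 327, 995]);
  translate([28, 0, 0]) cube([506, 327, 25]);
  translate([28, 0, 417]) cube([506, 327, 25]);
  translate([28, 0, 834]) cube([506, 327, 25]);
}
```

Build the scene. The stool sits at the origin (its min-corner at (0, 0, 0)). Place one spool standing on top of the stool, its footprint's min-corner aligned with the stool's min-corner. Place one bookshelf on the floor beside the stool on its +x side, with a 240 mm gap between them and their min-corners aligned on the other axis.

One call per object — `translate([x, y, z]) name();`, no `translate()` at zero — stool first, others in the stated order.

stool();
translate([0, 0, 436]) spool();
translate([527, 0, 0]) bookshelf();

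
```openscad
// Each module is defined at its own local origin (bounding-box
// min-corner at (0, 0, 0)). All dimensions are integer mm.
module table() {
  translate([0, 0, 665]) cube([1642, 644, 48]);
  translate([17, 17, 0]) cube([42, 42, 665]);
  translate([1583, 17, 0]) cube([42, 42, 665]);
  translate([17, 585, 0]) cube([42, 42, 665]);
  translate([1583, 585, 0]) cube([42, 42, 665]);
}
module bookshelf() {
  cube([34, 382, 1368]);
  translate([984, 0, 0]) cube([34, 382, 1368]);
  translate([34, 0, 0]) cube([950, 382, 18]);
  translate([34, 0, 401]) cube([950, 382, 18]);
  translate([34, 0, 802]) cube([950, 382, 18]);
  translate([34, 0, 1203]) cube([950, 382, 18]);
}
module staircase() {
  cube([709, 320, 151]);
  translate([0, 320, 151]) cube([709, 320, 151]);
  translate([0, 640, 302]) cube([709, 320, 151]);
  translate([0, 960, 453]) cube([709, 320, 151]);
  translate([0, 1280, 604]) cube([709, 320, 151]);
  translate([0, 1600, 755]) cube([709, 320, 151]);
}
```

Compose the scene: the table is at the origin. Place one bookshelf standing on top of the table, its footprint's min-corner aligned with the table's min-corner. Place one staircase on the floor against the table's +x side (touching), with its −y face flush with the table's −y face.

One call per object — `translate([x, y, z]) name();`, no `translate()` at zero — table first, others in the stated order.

table();
translate([0, 0, 713]) bookshelf();
translate([1642, 0, 0]) staircase();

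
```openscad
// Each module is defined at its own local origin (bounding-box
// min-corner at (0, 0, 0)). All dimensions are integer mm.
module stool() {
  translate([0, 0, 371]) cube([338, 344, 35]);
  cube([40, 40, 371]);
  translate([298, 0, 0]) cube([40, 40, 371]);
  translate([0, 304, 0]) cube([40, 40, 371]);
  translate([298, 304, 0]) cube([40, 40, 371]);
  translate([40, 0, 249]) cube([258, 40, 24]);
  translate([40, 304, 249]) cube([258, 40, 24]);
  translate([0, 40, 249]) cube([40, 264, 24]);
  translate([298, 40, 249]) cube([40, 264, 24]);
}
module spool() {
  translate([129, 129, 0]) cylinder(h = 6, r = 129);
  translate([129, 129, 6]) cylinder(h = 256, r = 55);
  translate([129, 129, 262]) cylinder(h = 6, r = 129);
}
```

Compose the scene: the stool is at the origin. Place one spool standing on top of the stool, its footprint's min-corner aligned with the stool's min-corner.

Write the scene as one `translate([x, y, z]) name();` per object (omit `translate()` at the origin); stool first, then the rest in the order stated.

stool();
translate([0, 0, 406]) spool();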